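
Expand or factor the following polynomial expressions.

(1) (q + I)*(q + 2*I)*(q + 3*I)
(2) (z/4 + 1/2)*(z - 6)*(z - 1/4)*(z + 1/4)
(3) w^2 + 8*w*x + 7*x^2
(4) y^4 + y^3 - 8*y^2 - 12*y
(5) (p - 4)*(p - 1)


(1) = q^3 + 6*I*q^2 - 11*q - 6*I
(2) = z^4/4 - z^3 - 193*z^2/64 + z/16 + 3/16
(3) = (w + x)*(w + 7*x)
(4) = y*(y - 3)*(y + 2)^2
(5) = p^2 - 5*p + 4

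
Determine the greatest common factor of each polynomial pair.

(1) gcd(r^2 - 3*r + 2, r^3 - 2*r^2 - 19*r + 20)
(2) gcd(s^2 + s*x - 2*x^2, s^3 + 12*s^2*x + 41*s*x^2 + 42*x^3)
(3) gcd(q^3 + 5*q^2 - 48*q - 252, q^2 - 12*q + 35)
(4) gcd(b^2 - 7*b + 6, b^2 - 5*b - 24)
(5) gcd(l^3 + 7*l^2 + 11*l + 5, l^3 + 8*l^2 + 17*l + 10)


(1) = gcd((r - 2)*(r - 1), (r - 5)*(r - 1)*(r + 4)) = r - 1
(2) = gcd((s - x)*(s + 2*x), (s + 2*x)*(s + 3*x)*(s + 7*x)) = s + 2*x
(3) = gcd((q - 7)*(q + 6)^2, (q - 7)*(q - 5)) = q - 7
(4) = 1
(5) = gcd((l + 1)^2*(l + 5), (l + 1)*(l + 2)*(l + 5)) = l^2 + 6*l + 5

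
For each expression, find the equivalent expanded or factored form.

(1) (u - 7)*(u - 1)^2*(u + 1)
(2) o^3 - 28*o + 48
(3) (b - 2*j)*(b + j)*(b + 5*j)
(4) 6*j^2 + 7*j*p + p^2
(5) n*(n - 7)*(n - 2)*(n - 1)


(1) = u^4 - 8*u^3 + 6*u^2 + 8*u - 7
(2) = (o - 4)*(o - 2)*(o + 6)
(3) = b^3 + 4*b^2*j - 7*b*j^2 - 10*j^3
(4) = (j + p)*(6*j + p)
(5) = n^4 - 10*n^3 + 23*n^2 - 14*n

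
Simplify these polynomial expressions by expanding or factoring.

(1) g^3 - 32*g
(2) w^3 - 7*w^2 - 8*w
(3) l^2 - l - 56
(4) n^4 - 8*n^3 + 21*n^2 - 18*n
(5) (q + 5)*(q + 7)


(1) = g*(g - 4*sqrt(2))*(g + 4*sqrt(2))
(2) = w*(w - 8)*(w + 1)
(3) = (l - 8)*(l + 7)
(4) = n*(n - 3)^2*(n - 2)
(5) = q^2 + 12*q + 35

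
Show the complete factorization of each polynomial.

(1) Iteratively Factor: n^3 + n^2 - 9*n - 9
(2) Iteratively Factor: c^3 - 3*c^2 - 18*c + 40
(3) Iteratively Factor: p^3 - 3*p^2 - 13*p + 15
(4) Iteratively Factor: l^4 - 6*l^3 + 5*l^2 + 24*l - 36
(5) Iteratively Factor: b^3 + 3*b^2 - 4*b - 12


(1) = (n - 3)*(n^2 + 4*n + 3) = (n - 3)*(n + 3)*(n + 1)
(2) = (c + 4)*(c^2 - 7*c + 10) = (c - 5)*(c + 4)*(c - 2)
(3) = (p - 1)*(p^2 - 2*p - 15) = (p - 1)*(p + 3)*(p - 5)
(4) = (l - 2)*(l^3 - 4*l^2 - 3*l + 18) = (l - 3)*(l - 2)*(l^2 - l - 6) = (l - 3)*(l - 2)*(l + 2)*(l - 3)
(5) = (b + 2)*(b^2 + b - 6) = (b + 2)*(b + 3)*(b - 2)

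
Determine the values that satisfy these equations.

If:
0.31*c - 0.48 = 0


Then:
c = 1.55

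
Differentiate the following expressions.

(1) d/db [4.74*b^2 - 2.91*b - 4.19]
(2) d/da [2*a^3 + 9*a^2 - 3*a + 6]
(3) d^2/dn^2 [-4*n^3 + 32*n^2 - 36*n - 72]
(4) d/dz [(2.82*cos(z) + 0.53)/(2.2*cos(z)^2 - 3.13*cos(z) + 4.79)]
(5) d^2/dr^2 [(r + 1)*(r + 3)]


(1) = 9.48*b - 2.91
(2) = 6*a^2 + 18*a - 3
(3) = 64 - 24*n
(4) = (6.204*cos(z)^2 + 2.332*cos(z) - 15.1667)*sin(z)/(4.84*cos(z)^4 - 13.772*cos(z)^3 + 30.8729*cos(z)^2 - 29.9854*cos(z) + 22.9441)
(5) = 2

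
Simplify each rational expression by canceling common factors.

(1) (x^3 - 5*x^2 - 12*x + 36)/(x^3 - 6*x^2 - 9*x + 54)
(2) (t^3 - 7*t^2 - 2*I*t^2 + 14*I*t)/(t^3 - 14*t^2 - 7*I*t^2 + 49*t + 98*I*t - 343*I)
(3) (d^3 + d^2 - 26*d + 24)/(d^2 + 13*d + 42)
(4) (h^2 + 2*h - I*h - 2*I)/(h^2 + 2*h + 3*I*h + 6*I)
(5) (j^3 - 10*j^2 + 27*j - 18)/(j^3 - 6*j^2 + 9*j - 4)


(1) = (x - 2)/(x - 3)
(2) = (t^2 - 2*I*t)/(t^2 + t*(-7 - 7*I) + 49*I)
(3) = (d^2 - 5*d + 4)/(d + 7)
(4) = (h - I)/(h + 3*I)
(5) = (j^2 - 9*j + 18)/(j^2 - 5*j + 4)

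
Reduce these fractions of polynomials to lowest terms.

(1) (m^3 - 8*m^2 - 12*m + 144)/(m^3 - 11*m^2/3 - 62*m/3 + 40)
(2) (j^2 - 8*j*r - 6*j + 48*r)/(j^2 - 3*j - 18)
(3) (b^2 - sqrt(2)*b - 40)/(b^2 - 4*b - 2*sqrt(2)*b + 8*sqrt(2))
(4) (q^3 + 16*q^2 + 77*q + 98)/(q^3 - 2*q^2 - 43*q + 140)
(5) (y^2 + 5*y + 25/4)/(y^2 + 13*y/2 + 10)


(1) = (3*m - 18)/(3*m - 5)
(2) = (j - 8*r)/(j + 3)
(3) = (b^2 - sqrt(2)*b - 40)/(b^2 + b*(-4 - 2*sqrt(2)) + 8*sqrt(2))
(4) = (q^2 + 9*q + 14)/(q^2 - 9*q + 20)
(5) = (2*y + 5)/(2*y + 8)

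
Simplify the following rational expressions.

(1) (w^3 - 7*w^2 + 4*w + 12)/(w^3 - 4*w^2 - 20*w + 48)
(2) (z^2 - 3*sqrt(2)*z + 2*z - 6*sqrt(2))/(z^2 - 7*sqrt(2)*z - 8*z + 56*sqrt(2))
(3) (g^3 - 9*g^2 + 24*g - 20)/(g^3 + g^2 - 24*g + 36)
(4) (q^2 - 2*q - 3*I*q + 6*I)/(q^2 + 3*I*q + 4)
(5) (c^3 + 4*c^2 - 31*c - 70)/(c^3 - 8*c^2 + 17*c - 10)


(1) = (w + 1)/(w + 4)
(2) = (z^2 + z*(2 - 3*sqrt(2)) - 6*sqrt(2))/(z^2 + z*(-7*sqrt(2) - 8) + 56*sqrt(2))
(3) = (g^2 - 7*g + 10)/(g^2 + 3*g - 18)
(4) = (q^2 + q*(-2 - 3*I) + 6*I)/(q^2 + 3*I*q + 4)
(5) = (c^2 + 9*c + 14)/(c^2 - 3*c + 2)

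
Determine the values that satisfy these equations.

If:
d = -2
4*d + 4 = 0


Then:
No Solution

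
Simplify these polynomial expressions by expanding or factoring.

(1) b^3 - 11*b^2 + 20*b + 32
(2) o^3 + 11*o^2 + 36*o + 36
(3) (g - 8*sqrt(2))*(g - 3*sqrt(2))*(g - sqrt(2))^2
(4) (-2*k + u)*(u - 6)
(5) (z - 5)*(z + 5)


(1) = (b - 8)*(b - 4)*(b + 1)
(2) = (o + 2)*(o + 3)*(o + 6)
(3) = g^4 - 13*sqrt(2)*g^3 + 94*g^2 - 118*sqrt(2)*g + 96
(4) = -2*k*u + 12*k + u^2 - 6*u
(5) = z^2 - 25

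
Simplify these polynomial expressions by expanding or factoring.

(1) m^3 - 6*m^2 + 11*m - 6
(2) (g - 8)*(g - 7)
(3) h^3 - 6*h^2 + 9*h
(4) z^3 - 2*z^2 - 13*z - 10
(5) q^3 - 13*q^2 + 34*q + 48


(1) = (m - 3)*(m - 2)*(m - 1)
(2) = g^2 - 15*g + 56
(3) = h*(h - 3)^2
(4) = (z - 5)*(z + 1)*(z + 2)
(5) = (q - 8)*(q - 6)*(q + 1)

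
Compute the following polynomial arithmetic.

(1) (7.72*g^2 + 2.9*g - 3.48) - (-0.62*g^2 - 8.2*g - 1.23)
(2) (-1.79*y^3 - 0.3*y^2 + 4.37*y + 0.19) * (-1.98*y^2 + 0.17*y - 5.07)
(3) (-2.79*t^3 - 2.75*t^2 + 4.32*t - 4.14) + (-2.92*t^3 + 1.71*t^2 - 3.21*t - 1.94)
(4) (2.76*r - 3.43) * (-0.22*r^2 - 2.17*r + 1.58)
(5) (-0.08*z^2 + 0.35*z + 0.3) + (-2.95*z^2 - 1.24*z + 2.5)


(1) = 8.34*g^2 + 11.1*g - 2.25
(2) = 3.5442*y^5 + 0.2897*y^4 + 0.3717*y^3 + 1.8877*y^2 - 22.1236*y - 0.9633
(3) = -5.71*t^3 - 1.04*t^2 + 1.11*t - 6.08
(4) = -0.6072*r^3 - 5.2346*r^2 + 11.8039*r - 5.4194
(5) = -3.03*z^2 - 0.89*z + 2.8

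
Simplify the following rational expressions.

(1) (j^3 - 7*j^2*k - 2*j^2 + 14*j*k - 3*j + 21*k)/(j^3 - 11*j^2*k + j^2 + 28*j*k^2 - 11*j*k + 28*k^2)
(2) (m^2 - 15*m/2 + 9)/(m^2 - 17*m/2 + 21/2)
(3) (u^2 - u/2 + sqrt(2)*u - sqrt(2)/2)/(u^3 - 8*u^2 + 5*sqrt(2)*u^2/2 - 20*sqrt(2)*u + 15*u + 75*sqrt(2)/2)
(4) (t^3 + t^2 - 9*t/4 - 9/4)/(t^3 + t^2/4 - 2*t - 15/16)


(1) = (j - 3)/(j - 4*k)
(2) = (m - 6)/(m - 7)
(3) = (4*u^2 + u*(-2 + 4*sqrt(2)) - 2*sqrt(2))/(4*u^3 + u^2*(-32 + 10*sqrt(2)) + u*(60 - 80*sqrt(2)) + 150*sqrt(2))
(4) = (8*t^2 + 20*t + 12)/(8*t^2 + 14*t + 5)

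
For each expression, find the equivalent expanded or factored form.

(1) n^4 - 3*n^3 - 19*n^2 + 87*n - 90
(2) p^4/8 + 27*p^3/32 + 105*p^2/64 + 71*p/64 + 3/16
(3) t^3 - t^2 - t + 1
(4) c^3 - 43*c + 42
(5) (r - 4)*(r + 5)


(1) = (n - 3)^2*(n - 2)*(n + 5)
(2) = (p/4 + 1)*(p/2 + 1/2)*(p + 1/4)*(p + 3/2)
(3) = (t - 1)^2*(t + 1)
(4) = (c - 6)*(c - 1)*(c + 7)
(5) = r^2 + r - 20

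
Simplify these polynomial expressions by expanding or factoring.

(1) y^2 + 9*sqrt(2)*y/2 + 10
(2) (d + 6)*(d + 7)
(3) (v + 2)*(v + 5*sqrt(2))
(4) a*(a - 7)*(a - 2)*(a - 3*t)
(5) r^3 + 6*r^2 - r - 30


(1) = (y + 2*sqrt(2))*(y + 5*sqrt(2)/2)
(2) = d^2 + 13*d + 42
(3) = v^2 + 2*v + 5*sqrt(2)*v + 10*sqrt(2)
(4) = a^4 - 3*a^3*t - 9*a^3 + 27*a^2*t + 14*a^2 - 42*a*t
(5) = (r - 2)*(r + 3)*(r + 5)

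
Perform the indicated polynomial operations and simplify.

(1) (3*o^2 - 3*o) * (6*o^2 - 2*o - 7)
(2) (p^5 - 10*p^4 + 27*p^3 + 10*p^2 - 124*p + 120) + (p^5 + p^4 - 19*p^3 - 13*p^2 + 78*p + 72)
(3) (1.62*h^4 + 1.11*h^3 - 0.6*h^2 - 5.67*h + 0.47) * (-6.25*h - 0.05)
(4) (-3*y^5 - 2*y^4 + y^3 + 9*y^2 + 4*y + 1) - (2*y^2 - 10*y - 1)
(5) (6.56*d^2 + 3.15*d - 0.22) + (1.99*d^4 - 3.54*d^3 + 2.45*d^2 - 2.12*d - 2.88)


(1) = 18*o^4 - 24*o^3 - 15*o^2 + 21*o
(2) = 2*p^5 - 9*p^4 + 8*p^3 - 3*p^2 - 46*p + 192
(3) = -10.125*h^5 - 7.0185*h^4 + 3.6945*h^3 + 35.4675*h^2 - 2.654*h - 0.0235
(4) = -3*y^5 - 2*y^4 + y^3 + 7*y^2 + 14*y + 2
(5) = 1.99*d^4 - 3.54*d^3 + 9.01*d^2 + 1.03*d - 3.1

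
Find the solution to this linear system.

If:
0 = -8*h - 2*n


Then:
h = -n/4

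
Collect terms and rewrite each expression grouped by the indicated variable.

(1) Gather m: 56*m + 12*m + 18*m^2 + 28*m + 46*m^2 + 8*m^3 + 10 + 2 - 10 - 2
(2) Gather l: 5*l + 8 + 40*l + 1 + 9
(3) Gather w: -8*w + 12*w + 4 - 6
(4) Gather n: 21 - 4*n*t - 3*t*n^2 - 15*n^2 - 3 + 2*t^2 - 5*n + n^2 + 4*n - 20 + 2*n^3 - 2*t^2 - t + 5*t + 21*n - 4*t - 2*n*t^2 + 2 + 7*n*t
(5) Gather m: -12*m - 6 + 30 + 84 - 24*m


(1) = 8*m^3 + 64*m^2 + 96*m
(2) = 45*l + 18
(3) = 4*w - 2
(4) = 2*n^3 + n^2*(-3*t - 14) + n*(-2*t^2 + 3*t + 20)
(5) = 108 - 36*m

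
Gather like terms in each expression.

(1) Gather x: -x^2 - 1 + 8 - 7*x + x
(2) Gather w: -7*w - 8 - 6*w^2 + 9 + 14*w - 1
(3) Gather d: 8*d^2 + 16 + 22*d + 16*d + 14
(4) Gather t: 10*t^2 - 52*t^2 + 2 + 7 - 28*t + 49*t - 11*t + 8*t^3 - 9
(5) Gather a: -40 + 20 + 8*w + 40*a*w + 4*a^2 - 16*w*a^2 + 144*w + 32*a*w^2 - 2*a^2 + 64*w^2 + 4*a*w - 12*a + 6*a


(1) = -x^2 - 6*x + 7
(2) = -6*w^2 + 7*w
(3) = 8*d^2 + 38*d + 30
(4) = 8*t^3 - 42*t^2 + 10*t
(5) = a^2*(2 - 16*w) + a*(32*w^2 + 44*w - 6) + 64*w^2 + 152*w - 20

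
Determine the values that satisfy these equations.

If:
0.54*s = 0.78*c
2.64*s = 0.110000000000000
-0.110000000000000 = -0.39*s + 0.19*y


Then:
c = 0.03
s = 0.04
y = -0.49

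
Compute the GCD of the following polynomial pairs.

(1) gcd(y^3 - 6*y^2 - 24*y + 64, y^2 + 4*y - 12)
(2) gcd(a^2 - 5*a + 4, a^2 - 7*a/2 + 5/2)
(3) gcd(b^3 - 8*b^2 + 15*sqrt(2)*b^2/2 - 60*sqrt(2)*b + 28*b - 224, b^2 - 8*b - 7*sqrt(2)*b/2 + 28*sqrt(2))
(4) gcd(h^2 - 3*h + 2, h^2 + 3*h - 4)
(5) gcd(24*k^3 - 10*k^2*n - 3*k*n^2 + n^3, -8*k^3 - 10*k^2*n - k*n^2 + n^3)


(1) = gcd((y - 8)*(y - 2)*(y + 4), (y - 2)*(y + 6)) = y - 2
(2) = gcd((a - 4)*(a - 1), (a - 5/2)*(a - 1)) = a - 1
(3) = gcd((b - 8)*(b + 7*sqrt(2)/2)*(b + 4*sqrt(2)), (b - 8)*(b - 7*sqrt(2)/2)) = b - 8
(4) = h - 1
(5) = 4*k - n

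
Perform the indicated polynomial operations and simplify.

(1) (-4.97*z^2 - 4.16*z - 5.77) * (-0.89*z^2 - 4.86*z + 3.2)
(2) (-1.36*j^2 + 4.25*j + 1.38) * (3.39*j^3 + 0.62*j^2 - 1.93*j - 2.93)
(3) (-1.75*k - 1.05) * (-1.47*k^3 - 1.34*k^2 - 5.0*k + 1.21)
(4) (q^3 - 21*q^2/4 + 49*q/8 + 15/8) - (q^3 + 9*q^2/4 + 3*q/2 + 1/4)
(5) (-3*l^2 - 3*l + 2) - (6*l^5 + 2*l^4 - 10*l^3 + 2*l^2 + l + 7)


(1) = 4.4233*z^4 + 27.8566*z^3 + 9.4489*z^2 + 14.7302*z - 18.464
(2) = -4.6104*j^5 + 13.5643*j^4 + 9.938*j^3 - 3.3621*j^2 - 15.1159*j - 4.0434
(3) = 2.5725*k^4 + 3.8885*k^3 + 10.157*k^2 + 3.1325*k - 1.2705
(4) = -15*q^2/2 + 37*q/8 + 13/8
(5) = -6*l^5 - 2*l^4 + 10*l^3 - 5*l^2 - 4*l - 5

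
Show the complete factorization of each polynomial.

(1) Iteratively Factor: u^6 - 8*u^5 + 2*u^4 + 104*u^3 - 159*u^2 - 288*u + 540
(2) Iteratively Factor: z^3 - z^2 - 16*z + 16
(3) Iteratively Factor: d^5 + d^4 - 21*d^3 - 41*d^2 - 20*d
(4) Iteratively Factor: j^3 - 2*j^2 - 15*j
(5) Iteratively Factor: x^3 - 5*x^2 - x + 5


(1) = (u + 3)*(u^5 - 11*u^4 + 35*u^3 - u^2 - 156*u + 180) = (u - 5)*(u + 3)*(u^4 - 6*u^3 + 5*u^2 + 24*u - 36) = (u - 5)*(u - 3)*(u + 3)*(u^3 - 3*u^2 - 4*u + 12) = (u - 5)*(u - 3)*(u + 2)*(u + 3)*(u^2 - 5*u + 6) = (u - 5)*(u - 3)*(u - 2)*(u + 2)*(u + 3)*(u - 3)
(2) = (z + 4)*(z^2 - 5*z + 4) = (z - 1)*(z + 4)*(z - 4)
(3) = (d + 1)*(d^4 - 21*d^2 - 20*d) = (d - 5)*(d + 1)*(d^3 + 5*d^2 + 4*d) = d*(d - 5)*(d + 1)*(d^2 + 5*d + 4) = d*(d - 5)*(d + 1)^2*(d + 4)
(4) = (j + 3)*(j^2 - 5*j) = (j - 5)*(j + 3)*(j)
(5) = (x - 5)*(x^2 - 1) = (x - 5)*(x + 1)*(x - 1)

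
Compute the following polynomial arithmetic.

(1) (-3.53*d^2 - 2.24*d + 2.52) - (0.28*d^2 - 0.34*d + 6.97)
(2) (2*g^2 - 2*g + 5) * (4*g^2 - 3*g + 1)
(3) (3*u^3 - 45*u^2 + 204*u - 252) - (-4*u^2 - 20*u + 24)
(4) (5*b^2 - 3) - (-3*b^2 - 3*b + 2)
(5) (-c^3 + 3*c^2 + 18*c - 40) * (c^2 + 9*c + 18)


(1) = -3.81*d^2 - 1.9*d - 4.45
(2) = 8*g^4 - 14*g^3 + 28*g^2 - 17*g + 5
(3) = 3*u^3 - 41*u^2 + 224*u - 276
(4) = 8*b^2 + 3*b - 5
(5) = -c^5 - 6*c^4 + 27*c^3 + 176*c^2 - 36*c - 720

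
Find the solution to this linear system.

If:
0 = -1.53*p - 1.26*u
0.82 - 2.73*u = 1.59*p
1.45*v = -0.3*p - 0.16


Then:
p = -0.48
u = 0.58
v = -0.01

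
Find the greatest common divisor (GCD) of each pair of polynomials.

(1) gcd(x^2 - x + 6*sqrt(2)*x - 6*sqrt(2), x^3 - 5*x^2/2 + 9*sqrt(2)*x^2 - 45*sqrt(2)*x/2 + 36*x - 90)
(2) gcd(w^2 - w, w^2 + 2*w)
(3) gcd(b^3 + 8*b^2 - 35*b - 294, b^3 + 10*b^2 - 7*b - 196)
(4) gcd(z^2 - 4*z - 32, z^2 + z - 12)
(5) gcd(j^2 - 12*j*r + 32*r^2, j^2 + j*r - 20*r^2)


(1) = x + 6*sqrt(2)
(2) = w
(3) = b^2 + 14*b + 49
(4) = gcd((z - 8)*(z + 4), (z - 3)*(z + 4)) = z + 4
(5) = -j + 4*r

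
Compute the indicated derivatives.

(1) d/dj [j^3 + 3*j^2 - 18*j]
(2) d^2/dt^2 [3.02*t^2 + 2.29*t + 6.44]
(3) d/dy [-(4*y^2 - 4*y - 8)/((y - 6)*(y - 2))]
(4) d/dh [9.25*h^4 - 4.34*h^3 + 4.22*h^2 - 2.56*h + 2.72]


(1) = 3*j^2 + 6*j - 18
(2) = 6.04000000000000
(3) = 28/(y^2 - 12*y + 36)
(4) = 37.0*h^3 - 13.02*h^2 + 8.44*h - 2.56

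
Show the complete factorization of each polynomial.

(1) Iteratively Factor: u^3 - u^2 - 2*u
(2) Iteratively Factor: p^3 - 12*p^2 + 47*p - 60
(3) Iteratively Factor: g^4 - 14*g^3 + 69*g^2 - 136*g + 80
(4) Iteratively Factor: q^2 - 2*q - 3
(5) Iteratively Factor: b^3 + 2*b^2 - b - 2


(1) = (u - 2)*(u^2 + u) = (u - 2)*(u + 1)*(u)
(2) = (p - 5)*(p^2 - 7*p + 12) = (p - 5)*(p - 3)*(p - 4)
(3) = (g - 4)*(g^3 - 10*g^2 + 29*g - 20) = (g - 4)^2*(g^2 - 6*g + 5) = (g - 5)*(g - 4)^2*(g - 1)
(4) = (q + 1)*(q - 3)
(5) = (b - 1)*(b^2 + 3*b + 2) = (b - 1)*(b + 1)*(b + 2)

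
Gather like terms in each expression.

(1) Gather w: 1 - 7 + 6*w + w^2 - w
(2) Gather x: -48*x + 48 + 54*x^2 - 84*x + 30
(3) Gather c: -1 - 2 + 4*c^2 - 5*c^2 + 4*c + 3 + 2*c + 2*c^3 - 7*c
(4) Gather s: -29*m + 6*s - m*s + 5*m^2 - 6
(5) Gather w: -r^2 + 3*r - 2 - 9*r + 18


(1) = w^2 + 5*w - 6
(2) = 54*x^2 - 132*x + 78
(3) = 2*c^3 - c^2 - c
(4) = 5*m^2 - 29*m + s*(6 - m) - 6
(5) = -r^2 - 6*r + 16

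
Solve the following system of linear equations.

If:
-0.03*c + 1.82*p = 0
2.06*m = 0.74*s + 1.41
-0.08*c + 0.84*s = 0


Then:
c = 10.5*s
m = 0.359223300970874*s + 0.684466019417476
p = 0.173076923076923*s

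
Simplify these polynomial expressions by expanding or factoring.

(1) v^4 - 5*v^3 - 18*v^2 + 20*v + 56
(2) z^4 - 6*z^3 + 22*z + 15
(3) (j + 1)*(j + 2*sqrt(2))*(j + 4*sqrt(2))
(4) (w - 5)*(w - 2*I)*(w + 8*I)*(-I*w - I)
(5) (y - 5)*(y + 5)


(1) = (v - 7)*(v - 2)*(v + 2)^2
(2) = (z - 5)*(z - 3)*(z + 1)^2
(3) = j^3 + j^2 + 6*sqrt(2)*j^2 + 6*sqrt(2)*j + 16*j + 16
(4) = -I*w^4 + 6*w^3 + 4*I*w^3 - 24*w^2 - 11*I*w^2 - 30*w + 64*I*w + 80*I
(5) = y^2 - 25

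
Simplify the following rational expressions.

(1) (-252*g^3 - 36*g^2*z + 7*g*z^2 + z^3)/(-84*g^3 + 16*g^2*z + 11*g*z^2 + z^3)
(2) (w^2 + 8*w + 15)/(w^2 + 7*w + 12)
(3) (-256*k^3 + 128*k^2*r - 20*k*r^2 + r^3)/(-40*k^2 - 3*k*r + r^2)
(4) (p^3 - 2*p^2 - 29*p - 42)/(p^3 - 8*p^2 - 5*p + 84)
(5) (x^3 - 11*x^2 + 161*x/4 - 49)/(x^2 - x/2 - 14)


(1) = (-6*g + z)/(-2*g + z)
(2) = (w + 5)/(w + 4)
(3) = (32*k^2 - 12*k*r + r^2)/(5*k + r)
(4) = (p + 2)/(p - 4)
(5) = (4*x^2 - 28*x + 49)/(4*x + 14)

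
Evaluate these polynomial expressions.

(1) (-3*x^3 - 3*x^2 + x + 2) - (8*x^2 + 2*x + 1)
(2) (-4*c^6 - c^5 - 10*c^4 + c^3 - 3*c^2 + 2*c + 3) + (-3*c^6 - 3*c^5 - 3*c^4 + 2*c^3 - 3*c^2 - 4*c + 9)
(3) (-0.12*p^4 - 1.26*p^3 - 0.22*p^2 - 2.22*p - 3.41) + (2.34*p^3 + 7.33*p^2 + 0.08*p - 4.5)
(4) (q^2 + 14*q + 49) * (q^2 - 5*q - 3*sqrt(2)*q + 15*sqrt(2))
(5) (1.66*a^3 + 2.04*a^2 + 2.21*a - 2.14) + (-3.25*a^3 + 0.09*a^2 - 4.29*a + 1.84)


(1) = -3*x^3 - 11*x^2 - x + 1
(2) = -7*c^6 - 4*c^5 - 13*c^4 + 3*c^3 - 6*c^2 - 2*c + 12
(3) = -0.12*p^4 + 1.08*p^3 + 7.11*p^2 - 2.14*p - 7.91
(4) = q^4 - 3*sqrt(2)*q^3 + 9*q^3 - 27*sqrt(2)*q^2 - 21*q^2 - 245*q + 63*sqrt(2)*q + 735*sqrt(2)
(5) = -1.59*a^3 + 2.13*a^2 - 2.08*a - 0.3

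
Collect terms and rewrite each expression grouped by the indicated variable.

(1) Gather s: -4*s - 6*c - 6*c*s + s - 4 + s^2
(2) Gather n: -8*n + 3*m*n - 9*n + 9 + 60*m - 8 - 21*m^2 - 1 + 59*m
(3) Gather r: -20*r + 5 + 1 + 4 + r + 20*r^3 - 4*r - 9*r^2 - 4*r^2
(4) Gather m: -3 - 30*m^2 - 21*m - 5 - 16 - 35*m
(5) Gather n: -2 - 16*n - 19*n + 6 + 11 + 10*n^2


(1) = -6*c + s^2 + s*(-6*c - 3) - 4
(2) = -21*m^2 + 119*m + n*(3*m - 17)
(3) = 20*r^3 - 13*r^2 - 23*r + 10
(4) = -30*m^2 - 56*m - 24
(5) = 10*n^2 - 35*n + 15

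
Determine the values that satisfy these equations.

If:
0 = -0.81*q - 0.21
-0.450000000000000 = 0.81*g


Then:
g = -0.56
q = -0.26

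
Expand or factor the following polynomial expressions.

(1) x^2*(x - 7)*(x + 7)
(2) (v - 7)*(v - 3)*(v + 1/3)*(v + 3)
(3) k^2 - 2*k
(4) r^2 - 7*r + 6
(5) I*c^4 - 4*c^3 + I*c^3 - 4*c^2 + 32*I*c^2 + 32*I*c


(1) = x^4 - 49*x^2
(2) = v^4 - 20*v^3/3 - 34*v^2/3 + 60*v + 21
(3) = k*(k - 2)
(4) = (r - 6)*(r - 1)
(5) = c*(c - 4*I)*(c + 8*I)*(I*c + I)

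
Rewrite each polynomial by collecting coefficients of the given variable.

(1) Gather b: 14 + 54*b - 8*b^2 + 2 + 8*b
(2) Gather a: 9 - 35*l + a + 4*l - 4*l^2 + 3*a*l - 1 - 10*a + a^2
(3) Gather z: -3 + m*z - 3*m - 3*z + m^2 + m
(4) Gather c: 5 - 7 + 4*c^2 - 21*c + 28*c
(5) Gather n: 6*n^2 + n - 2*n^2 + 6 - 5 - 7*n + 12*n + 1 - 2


(1) = -8*b^2 + 62*b + 16
(2) = a^2 + a*(3*l - 9) - 4*l^2 - 31*l + 8
(3) = m^2 - 2*m + z*(m - 3) - 3
(4) = 4*c^2 + 7*c - 2
(5) = 4*n^2 + 6*n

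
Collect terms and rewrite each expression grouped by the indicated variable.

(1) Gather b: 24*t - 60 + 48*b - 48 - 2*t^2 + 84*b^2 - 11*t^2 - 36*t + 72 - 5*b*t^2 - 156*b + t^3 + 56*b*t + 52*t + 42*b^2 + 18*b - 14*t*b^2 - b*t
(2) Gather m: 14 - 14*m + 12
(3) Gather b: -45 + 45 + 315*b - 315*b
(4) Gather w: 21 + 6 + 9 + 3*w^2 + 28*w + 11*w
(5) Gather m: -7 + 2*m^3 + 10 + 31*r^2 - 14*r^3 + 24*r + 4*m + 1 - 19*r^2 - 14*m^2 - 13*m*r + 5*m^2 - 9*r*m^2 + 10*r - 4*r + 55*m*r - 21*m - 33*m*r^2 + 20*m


(1) = b^2*(126 - 14*t) + b*(-5*t^2 + 55*t - 90) + t^3 - 13*t^2 + 40*t - 36
(2) = 26 - 14*m
(3) = 0
(4) = 3*w^2 + 39*w + 36
(5) = 2*m^3 + m^2*(-9*r - 9) + m*(-33*r^2 + 42*r + 3) - 14*r^3 + 12*r^2 + 30*r + 4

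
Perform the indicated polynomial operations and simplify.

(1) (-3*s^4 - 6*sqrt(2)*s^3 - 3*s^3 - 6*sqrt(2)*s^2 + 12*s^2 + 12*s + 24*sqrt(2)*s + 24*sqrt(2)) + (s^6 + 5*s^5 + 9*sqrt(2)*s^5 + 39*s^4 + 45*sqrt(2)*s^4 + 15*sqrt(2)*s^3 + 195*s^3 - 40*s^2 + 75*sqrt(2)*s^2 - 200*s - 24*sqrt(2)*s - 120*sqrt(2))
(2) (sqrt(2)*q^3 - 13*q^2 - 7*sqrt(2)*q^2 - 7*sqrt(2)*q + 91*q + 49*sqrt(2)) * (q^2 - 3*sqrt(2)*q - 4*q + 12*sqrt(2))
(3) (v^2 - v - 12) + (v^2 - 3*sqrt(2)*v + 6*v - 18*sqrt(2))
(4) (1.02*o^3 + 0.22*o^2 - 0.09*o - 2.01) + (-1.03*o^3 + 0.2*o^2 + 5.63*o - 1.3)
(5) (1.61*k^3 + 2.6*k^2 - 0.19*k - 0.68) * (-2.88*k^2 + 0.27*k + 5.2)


(1) = s^6 + 5*s^5 + 9*sqrt(2)*s^5 + 36*s^4 + 45*sqrt(2)*s^4 + 9*sqrt(2)*s^3 + 192*s^3 - 28*s^2 + 69*sqrt(2)*s^2 - 188*s - 96*sqrt(2)
(2) = sqrt(2)*q^5 - 19*q^4 - 11*sqrt(2)*q^4 + 60*sqrt(2)*q^3 + 209*q^3 - 352*sqrt(2)*q^2 - 490*q^2 - 462*q + 896*sqrt(2)*q + 1176
(3) = 2*v^2 - 3*sqrt(2)*v + 5*v - 18*sqrt(2) - 12
(4) = -0.01*o^3 + 0.42*o^2 + 5.54*o - 3.31
(5) = -4.6368*k^5 - 7.0533*k^4 + 9.6212*k^3 + 15.4271*k^2 - 1.1716*k - 3.536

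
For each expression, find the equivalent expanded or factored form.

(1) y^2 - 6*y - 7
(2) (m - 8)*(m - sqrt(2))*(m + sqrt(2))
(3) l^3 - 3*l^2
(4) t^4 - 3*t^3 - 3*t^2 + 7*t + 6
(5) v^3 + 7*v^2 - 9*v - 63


(1) = (y - 7)*(y + 1)
(2) = m^3 - 8*m^2 - 2*m + 16
(3) = l^2*(l - 3)
(4) = (t - 3)*(t - 2)*(t + 1)^2
(5) = (v - 3)*(v + 3)*(v + 7)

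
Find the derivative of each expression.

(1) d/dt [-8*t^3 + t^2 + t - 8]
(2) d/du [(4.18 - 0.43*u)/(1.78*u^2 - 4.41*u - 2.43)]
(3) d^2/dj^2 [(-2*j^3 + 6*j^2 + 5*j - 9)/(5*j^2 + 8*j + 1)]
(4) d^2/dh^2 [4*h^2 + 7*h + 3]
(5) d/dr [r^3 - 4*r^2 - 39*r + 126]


(1) = -24*t^2 + 2*t + 1
(2) = (0.7654*u^2 - 14.8808*u + 19.4787)/(3.1684*u^4 - 15.6996*u^3 + 10.7973*u^2 + 21.4326*u + 5.9049)
(3) = 2*(-233*j^3 - 813*j^2 - 1161*j - 565)/(125*j^6 + 600*j^5 + 1035*j^4 + 752*j^3 + 207*j^2 + 24*j + 1)
(4) = 8
(5) = 3*r^2 - 8*r - 39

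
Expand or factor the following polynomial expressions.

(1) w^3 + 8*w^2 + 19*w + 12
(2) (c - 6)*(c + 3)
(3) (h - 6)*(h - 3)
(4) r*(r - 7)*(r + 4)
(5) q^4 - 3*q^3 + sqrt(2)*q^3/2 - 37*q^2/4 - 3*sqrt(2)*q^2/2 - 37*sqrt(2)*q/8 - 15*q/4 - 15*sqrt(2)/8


(1) = (w + 1)*(w + 3)*(w + 4)
(2) = c^2 - 3*c - 18
(3) = h^2 - 9*h + 18
(4) = r^3 - 3*r^2 - 28*r
(5) = (q - 5)*(q + 1/2)*(q + 3/2)*(q + sqrt(2)/2)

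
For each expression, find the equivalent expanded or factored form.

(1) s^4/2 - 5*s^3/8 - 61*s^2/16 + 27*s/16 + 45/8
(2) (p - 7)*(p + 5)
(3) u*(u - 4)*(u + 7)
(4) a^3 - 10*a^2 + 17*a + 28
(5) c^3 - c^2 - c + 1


(1) = (s/2 + 1)*(s - 3)*(s - 3/2)*(s + 5/4)
(2) = p^2 - 2*p - 35
(3) = u^3 + 3*u^2 - 28*u
(4) = (a - 7)*(a - 4)*(a + 1)
(5) = (c - 1)^2*(c + 1)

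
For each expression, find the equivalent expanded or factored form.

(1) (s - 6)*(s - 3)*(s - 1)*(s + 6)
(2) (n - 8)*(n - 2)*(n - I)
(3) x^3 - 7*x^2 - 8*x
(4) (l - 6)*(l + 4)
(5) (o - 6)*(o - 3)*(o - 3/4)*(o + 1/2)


(1) = s^4 - 4*s^3 - 33*s^2 + 144*s - 108
(2) = n^3 - 10*n^2 - I*n^2 + 16*n + 10*I*n - 16*I
(3) = x*(x - 8)*(x + 1)
(4) = l^2 - 2*l - 24
(5) = o^4 - 37*o^3/4 + 159*o^2/8 - 9*o/8 - 27/4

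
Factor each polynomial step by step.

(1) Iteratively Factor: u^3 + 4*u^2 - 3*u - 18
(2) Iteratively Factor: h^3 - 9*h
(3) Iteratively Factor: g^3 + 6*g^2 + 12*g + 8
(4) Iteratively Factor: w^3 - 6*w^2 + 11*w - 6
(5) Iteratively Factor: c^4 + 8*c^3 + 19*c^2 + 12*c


(1) = (u - 2)*(u^2 + 6*u + 9) = (u - 2)*(u + 3)*(u + 3)
(2) = (h)*(h^2 - 9) = h*(h + 3)*(h - 3)
(3) = (g + 2)*(g^2 + 4*g + 4) = (g + 2)^2*(g + 2)
(4) = (w - 2)*(w^2 - 4*w + 3) = (w - 2)*(w - 1)*(w - 3)
(5) = (c + 1)*(c^3 + 7*c^2 + 12*c) = (c + 1)*(c + 3)*(c^2 + 4*c) = (c + 1)*(c + 3)*(c + 4)*(c)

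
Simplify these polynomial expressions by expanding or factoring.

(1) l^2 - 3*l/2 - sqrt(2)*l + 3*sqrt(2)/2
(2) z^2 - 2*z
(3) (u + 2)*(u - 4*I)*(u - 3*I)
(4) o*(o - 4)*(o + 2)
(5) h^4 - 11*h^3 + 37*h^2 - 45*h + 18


(1) = (l - 3/2)*(l - sqrt(2))
(2) = z*(z - 2)
(3) = u^3 + 2*u^2 - 7*I*u^2 - 12*u - 14*I*u - 24
(4) = o^3 - 2*o^2 - 8*o
(5) = (h - 6)*(h - 3)*(h - 1)^2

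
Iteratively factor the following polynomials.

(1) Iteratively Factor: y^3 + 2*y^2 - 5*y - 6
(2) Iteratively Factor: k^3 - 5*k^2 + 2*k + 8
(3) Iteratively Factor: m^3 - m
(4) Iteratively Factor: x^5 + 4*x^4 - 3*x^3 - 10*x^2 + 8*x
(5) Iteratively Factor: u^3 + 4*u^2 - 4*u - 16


(1) = (y - 2)*(y^2 + 4*y + 3) = (y - 2)*(y + 3)*(y + 1)
(2) = (k + 1)*(k^2 - 6*k + 8) = (k - 4)*(k + 1)*(k - 2)
(3) = (m + 1)*(m^2 - m) = (m - 1)*(m + 1)*(m)
(4) = (x + 2)*(x^4 + 2*x^3 - 7*x^2 + 4*x) = (x - 1)*(x + 2)*(x^3 + 3*x^2 - 4*x) = (x - 1)^2*(x + 2)*(x^2 + 4*x) = (x - 1)^2*(x + 2)*(x + 4)*(x)
(5) = (u + 2)*(u^2 + 2*u - 8) = (u - 2)*(u + 2)*(u + 4)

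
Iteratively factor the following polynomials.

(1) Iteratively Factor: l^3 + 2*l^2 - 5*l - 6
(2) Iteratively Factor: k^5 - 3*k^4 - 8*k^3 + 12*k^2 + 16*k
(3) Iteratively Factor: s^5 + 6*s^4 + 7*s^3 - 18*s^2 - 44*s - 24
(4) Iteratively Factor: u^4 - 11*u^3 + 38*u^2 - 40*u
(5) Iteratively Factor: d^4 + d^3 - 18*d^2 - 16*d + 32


(1) = (l - 2)*(l^2 + 4*l + 3) = (l - 2)*(l + 3)*(l + 1)
(2) = (k - 4)*(k^4 + k^3 - 4*k^2 - 4*k) = (k - 4)*(k + 2)*(k^3 - k^2 - 2*k) = (k - 4)*(k - 2)*(k + 2)*(k^2 + k) = (k - 4)*(k - 2)*(k + 1)*(k + 2)*(k)
(3) = (s + 3)*(s^4 + 3*s^3 - 2*s^2 - 12*s - 8) = (s - 2)*(s + 3)*(s^3 + 5*s^2 + 8*s + 4) = (s - 2)*(s + 2)*(s + 3)*(s^2 + 3*s + 2) = (s - 2)*(s + 2)^2*(s + 3)*(s + 1)
(4) = (u - 2)*(u^3 - 9*u^2 + 20*u) = u*(u - 2)*(u^2 - 9*u + 20) = u*(u - 4)*(u - 2)*(u - 5)
(5) = (d + 4)*(d^3 - 3*d^2 - 6*d + 8) = (d - 4)*(d + 4)*(d^2 + d - 2) = (d - 4)*(d - 1)*(d + 4)*(d + 2)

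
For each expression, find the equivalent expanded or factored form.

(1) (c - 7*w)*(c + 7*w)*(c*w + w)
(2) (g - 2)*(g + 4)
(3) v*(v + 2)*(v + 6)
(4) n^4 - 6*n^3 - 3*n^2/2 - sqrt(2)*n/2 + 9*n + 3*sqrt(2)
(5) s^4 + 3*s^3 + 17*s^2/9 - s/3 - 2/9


(1) = c^3*w + c^2*w - 49*c*w^3 - 49*w^3
(2) = g^2 + 2*g - 8
(3) = v^3 + 8*v^2 + 12*v
(4) = (n - 6)*(n - sqrt(2))*(n + sqrt(2)/2)^2
(5) = (s - 1/3)*(s + 1/3)*(s + 1)*(s + 2)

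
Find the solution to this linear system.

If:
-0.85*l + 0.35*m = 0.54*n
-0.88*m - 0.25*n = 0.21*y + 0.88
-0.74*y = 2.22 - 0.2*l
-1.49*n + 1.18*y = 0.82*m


Then:
l = 1.49
m = 0.24
n = -2.19
y = -2.60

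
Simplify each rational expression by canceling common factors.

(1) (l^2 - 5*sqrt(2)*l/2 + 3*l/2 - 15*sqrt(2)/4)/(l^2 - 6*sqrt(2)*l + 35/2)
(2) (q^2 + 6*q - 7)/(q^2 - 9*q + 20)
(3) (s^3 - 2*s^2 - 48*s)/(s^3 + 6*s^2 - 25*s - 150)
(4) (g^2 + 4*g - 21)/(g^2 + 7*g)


(1) = (8*l + 12)/(8*l - 28*sqrt(2))
(2) = (q^2 + 6*q - 7)/(q^2 - 9*q + 20)
(3) = (s^2 - 8*s)/(s^2 - 25)
(4) = (g - 3)/g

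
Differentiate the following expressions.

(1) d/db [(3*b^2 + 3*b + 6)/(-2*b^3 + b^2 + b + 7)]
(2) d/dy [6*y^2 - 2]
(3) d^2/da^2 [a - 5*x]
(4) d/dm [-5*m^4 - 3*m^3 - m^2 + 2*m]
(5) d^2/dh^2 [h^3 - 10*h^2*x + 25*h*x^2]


(1) = 3*((2*b + 1)*(-2*b^3 + b^2 + b + 7) - (-6*b^2 + 2*b + 1)*(b^2 + b + 2))/(-2*b^3 + b^2 + b + 7)^2
(2) = 12*y
(3) = 0
(4) = -20*m^3 - 9*m^2 - 2*m + 2
(5) = 6*h - 20*x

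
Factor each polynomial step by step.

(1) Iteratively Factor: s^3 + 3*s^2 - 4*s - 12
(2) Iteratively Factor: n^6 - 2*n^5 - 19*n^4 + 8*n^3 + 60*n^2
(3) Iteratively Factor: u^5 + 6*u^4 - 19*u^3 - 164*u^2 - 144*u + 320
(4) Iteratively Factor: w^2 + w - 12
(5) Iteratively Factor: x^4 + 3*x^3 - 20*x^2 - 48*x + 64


(1) = (s + 3)*(s^2 - 4) = (s + 2)*(s + 3)*(s - 2)
(2) = (n + 2)*(n^5 - 4*n^4 - 11*n^3 + 30*n^2) = n*(n + 2)*(n^4 - 4*n^3 - 11*n^2 + 30*n) = n*(n - 2)*(n + 2)*(n^3 - 2*n^2 - 15*n) = n^2*(n - 2)*(n + 2)*(n^2 - 2*n - 15) = n^2*(n - 2)*(n + 2)*(n + 3)*(n - 5)
(3) = (u + 4)*(u^4 + 2*u^3 - 27*u^2 - 56*u + 80) = (u + 4)^2*(u^3 - 2*u^2 - 19*u + 20) = (u - 1)*(u + 4)^2*(u^2 - u - 20) = (u - 5)*(u - 1)*(u + 4)^2*(u + 4)
(4) = (w - 3)*(w + 4)
(5) = (x + 4)*(x^3 - x^2 - 16*x + 16) = (x - 1)*(x + 4)*(x^2 - 16) = (x - 1)*(x + 4)^2*(x - 4)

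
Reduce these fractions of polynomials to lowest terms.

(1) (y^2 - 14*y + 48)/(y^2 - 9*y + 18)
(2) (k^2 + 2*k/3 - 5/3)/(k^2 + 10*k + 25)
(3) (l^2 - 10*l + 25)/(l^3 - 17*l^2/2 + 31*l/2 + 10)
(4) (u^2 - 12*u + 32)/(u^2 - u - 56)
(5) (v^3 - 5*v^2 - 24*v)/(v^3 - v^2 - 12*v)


(1) = (y - 8)/(y - 3)
(2) = (3*k^2 + 2*k - 5)/(3*k^2 + 30*k + 75)
(3) = (2*l - 10)/(2*l^2 - 7*l - 4)
(4) = (u - 4)/(u + 7)
(5) = (v - 8)/(v - 4)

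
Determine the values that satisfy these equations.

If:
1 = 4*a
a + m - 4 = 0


Then:
a = 1/4
m = 15/4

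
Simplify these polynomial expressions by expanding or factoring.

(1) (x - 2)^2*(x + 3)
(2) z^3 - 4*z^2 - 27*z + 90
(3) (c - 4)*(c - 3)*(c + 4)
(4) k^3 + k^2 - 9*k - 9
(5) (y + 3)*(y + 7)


(1) = x^3 - x^2 - 8*x + 12
(2) = (z - 6)*(z - 3)*(z + 5)
(3) = c^3 - 3*c^2 - 16*c + 48
(4) = (k - 3)*(k + 1)*(k + 3)
(5) = y^2 + 10*y + 21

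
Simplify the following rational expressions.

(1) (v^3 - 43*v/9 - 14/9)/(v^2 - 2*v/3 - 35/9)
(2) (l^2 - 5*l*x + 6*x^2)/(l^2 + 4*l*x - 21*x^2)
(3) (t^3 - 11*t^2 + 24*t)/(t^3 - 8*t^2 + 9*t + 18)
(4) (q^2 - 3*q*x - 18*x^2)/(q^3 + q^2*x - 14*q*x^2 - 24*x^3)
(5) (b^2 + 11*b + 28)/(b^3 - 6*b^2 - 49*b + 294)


(1) = (3*v^2 + 7*v + 2)/(3*v + 5)
(2) = (l - 2*x)/(l + 7*x)
(3) = (t^2 - 8*t)/(t^2 - 5*t - 6)
(4) = (-q + 6*x)/(-q^2 + 2*q*x + 8*x^2)
(5) = (b + 4)/(b^2 - 13*b + 42)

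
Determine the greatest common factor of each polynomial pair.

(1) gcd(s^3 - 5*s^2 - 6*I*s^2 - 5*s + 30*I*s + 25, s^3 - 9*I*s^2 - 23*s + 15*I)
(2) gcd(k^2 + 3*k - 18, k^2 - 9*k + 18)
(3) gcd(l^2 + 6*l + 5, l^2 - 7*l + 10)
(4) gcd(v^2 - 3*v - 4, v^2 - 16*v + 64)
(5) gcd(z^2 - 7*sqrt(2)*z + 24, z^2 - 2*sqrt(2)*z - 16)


(1) = gcd((s - 5)*(s - 5*I)*(s - I), (s - 5*I)*(s - 3*I)*(s - I)) = s^2 - 6*I*s - 5
(2) = gcd((k - 3)*(k + 6), (k - 6)*(k - 3)) = k - 3
(3) = gcd((l + 1)*(l + 5), (l - 5)*(l - 2)) = 1
(4) = 1
(5) = gcd((z - 4*sqrt(2))*(z - 3*sqrt(2)), (z - 4*sqrt(2))*(z + 2*sqrt(2))) = z - 4*sqrt(2)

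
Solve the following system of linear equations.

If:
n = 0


Then:
n = 0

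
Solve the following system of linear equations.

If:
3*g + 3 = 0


Then:
g = -1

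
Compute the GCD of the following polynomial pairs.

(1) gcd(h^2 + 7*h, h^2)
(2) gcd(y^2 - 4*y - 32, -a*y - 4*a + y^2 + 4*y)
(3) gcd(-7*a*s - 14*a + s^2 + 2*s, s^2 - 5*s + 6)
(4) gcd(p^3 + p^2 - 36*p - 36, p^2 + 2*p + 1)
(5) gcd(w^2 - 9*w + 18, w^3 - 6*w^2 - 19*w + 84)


(1) = h
(2) = gcd((y - 8)*(y + 4), (-a + y)*(y + 4)) = y + 4
(3) = gcd((-7*a + s)*(s + 2), (s - 3)*(s - 2)) = 1
(4) = gcd((p - 6)*(p + 1)*(p + 6), (p + 1)^2) = p + 1
(5) = w - 3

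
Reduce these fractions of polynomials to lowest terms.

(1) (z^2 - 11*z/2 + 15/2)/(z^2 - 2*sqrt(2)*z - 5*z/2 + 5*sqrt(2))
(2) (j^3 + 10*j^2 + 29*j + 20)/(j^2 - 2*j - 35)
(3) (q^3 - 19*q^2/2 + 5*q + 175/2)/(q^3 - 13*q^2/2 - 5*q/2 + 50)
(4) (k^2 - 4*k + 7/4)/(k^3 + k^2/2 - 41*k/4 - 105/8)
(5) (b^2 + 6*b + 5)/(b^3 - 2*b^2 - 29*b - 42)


(1) = (4*z - 12)/(4*z - 8*sqrt(2))
(2) = (j^2 + 5*j + 4)/(j - 7)
(3) = (q - 7)/(q - 4)
(4) = (4*k - 2)/(4*k^2 + 16*k + 15)
(5) = (b^2 + 6*b + 5)/(b^3 - 2*b^2 - 29*b - 42)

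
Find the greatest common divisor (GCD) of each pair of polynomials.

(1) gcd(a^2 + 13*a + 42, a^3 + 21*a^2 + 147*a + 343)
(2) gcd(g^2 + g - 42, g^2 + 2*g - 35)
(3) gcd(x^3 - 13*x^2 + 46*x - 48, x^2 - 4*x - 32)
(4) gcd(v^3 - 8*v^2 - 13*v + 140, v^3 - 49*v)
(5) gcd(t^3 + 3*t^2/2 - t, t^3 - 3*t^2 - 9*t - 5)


(1) = gcd((a + 6)*(a + 7), (a + 7)^3) = a + 7
(2) = g + 7
(3) = gcd((x - 8)*(x - 3)*(x - 2), (x - 8)*(x + 4)) = x - 8
(4) = v - 7
(5) = 1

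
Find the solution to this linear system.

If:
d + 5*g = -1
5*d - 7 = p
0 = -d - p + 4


Then:
d = 11/6
g = -17/30
p = 13/6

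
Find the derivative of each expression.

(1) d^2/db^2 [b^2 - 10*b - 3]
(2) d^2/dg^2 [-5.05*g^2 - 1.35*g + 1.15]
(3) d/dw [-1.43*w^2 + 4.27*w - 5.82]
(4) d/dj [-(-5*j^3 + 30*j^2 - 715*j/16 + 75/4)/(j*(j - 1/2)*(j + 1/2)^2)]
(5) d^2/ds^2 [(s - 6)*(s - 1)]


(1) = 2
(2) = -10.1000000000000
(3) = 4.27 - 2.86*w
(4) = 5*(-32*j^5 + 400*j^4 - 970*j^3 + 671*j^2 - 60*j - 30)/(j^2*(32*j^5 + 16*j^4 - 16*j^3 - 8*j^2 + 2*j + 1))
(5) = 2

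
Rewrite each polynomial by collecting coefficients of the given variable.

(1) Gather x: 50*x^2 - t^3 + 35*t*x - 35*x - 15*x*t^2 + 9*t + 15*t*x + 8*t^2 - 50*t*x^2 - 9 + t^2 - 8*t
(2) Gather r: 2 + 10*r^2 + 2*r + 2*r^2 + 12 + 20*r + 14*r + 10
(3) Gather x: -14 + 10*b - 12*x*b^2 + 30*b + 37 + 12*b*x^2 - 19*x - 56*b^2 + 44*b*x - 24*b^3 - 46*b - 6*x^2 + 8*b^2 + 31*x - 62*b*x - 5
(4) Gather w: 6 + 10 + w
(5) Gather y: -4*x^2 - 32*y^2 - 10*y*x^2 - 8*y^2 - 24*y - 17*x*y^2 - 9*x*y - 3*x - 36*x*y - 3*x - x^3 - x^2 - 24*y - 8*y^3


(1) = -t^3 + 9*t^2 + t + x^2*(50 - 50*t) + x*(-15*t^2 + 50*t - 35) - 9
(2) = 12*r^2 + 36*r + 24
(3) = -24*b^3 - 48*b^2 - 6*b + x^2*(12*b - 6) + x*(-12*b^2 - 18*b + 12) + 18
(4) = w + 16
(5) = -x^3 - 5*x^2 - 6*x - 8*y^3 + y^2*(-17*x - 40) + y*(-10*x^2 - 45*x - 48)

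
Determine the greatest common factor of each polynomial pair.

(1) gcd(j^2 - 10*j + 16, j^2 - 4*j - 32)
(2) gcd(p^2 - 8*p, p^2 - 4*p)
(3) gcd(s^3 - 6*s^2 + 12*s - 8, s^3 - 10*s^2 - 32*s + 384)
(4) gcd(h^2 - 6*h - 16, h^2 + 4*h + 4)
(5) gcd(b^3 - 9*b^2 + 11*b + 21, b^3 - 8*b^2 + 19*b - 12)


(1) = gcd((j - 8)*(j - 2), (j - 8)*(j + 4)) = j - 8
(2) = gcd(p*(p - 8), p*(p - 4)) = p
(3) = gcd((s - 2)^3, (s - 8)^2*(s + 6)) = 1
(4) = h + 2
(5) = b - 3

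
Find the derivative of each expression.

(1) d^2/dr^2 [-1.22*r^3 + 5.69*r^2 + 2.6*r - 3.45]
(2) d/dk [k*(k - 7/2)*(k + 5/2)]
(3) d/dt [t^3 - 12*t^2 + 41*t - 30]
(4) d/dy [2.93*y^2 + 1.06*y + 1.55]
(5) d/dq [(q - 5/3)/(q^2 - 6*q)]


(1) = 11.38 - 7.32*r
(2) = 3*k^2 - 2*k - 35/4
(3) = 3*t^2 - 24*t + 41
(4) = 5.86*y + 1.06
(5) = (-q^2 + 10*q/3 - 10)/(q^2*(q^2 - 12*q + 36))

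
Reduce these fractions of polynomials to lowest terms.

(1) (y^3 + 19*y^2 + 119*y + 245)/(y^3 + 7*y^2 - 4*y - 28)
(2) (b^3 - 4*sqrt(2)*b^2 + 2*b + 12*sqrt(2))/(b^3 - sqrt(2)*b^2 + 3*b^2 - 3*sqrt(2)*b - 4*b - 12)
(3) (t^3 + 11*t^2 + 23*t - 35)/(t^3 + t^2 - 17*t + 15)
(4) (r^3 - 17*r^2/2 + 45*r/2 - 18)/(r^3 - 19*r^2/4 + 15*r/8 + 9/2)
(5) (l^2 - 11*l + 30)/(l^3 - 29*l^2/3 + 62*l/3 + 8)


(1) = (y^2 + 12*y + 35)/(y^2 - 4)
(2) = (b - 3*sqrt(2))/(b + 3)
(3) = (t + 7)/(t - 3)
(4) = (4*r - 12)/(4*r + 3)
(5) = (3*l - 15)/(3*l^2 - 11*l - 4)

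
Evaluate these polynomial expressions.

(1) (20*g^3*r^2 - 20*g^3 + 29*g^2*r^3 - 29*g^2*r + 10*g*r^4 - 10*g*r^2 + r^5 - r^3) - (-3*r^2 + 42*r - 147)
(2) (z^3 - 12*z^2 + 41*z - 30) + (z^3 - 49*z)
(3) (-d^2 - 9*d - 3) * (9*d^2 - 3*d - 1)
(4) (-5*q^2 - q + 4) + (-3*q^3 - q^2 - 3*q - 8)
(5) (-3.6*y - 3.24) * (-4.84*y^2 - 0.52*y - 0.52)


(1) = 20*g^3*r^2 - 20*g^3 + 29*g^2*r^3 - 29*g^2*r + 10*g*r^4 - 10*g*r^2 + r^5 - r^3 + 3*r^2 - 42*r + 147
(2) = 2*z^3 - 12*z^2 - 8*z - 30
(3) = -9*d^4 - 78*d^3 + d^2 + 18*d + 3
(4) = -3*q^3 - 6*q^2 - 4*q - 4
(5) = 17.424*y^3 + 17.5536*y^2 + 3.5568*y + 1.6848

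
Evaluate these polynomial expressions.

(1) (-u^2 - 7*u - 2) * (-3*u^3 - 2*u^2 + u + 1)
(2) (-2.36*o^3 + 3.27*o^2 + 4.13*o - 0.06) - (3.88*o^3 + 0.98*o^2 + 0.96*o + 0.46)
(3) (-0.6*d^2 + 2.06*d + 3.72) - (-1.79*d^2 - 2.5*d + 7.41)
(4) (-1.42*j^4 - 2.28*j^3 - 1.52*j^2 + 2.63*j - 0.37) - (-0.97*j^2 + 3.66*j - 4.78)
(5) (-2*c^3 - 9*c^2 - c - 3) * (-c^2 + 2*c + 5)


(1) = 3*u^5 + 23*u^4 + 19*u^3 - 4*u^2 - 9*u - 2
(2) = -6.24*o^3 + 2.29*o^2 + 3.17*o - 0.52
(3) = 1.19*d^2 + 4.56*d - 3.69
(4) = -1.42*j^4 - 2.28*j^3 - 0.55*j^2 - 1.03*j + 4.41
(5) = 2*c^5 + 5*c^4 - 27*c^3 - 44*c^2 - 11*c - 15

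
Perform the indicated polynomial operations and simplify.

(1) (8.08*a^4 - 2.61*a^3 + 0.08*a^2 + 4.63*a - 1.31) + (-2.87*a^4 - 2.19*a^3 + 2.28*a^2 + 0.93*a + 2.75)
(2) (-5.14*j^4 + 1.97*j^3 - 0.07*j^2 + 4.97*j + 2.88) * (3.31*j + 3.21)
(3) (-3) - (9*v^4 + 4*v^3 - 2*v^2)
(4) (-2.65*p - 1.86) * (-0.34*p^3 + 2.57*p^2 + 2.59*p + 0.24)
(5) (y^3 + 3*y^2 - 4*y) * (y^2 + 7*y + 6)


(1) = 5.21*a^4 - 4.8*a^3 + 2.36*a^2 + 5.56*a + 1.44
(2) = -17.0134*j^5 - 9.9787*j^4 + 6.092*j^3 + 16.226*j^2 + 25.4865*j + 9.2448
(3) = -9*v^4 - 4*v^3 + 2*v^2 - 3
(4) = 0.901*p^4 - 6.1781*p^3 - 11.6437*p^2 - 5.4534*p - 0.4464
(5) = y^5 + 10*y^4 + 23*y^3 - 10*y^2 - 24*y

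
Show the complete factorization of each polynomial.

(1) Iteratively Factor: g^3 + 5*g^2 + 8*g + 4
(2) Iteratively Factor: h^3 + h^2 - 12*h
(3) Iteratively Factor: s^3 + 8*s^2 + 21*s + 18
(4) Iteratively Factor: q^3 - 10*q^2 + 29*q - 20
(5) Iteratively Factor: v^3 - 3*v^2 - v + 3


(1) = (g + 1)*(g^2 + 4*g + 4) = (g + 1)*(g + 2)*(g + 2)
(2) = (h)*(h^2 + h - 12) = h*(h - 3)*(h + 4)
(3) = (s + 3)*(s^2 + 5*s + 6) = (s + 2)*(s + 3)*(s + 3)
(4) = (q - 1)*(q^2 - 9*q + 20) = (q - 5)*(q - 1)*(q - 4)
(5) = (v - 3)*(v^2 - 1) = (v - 3)*(v - 1)*(v + 1)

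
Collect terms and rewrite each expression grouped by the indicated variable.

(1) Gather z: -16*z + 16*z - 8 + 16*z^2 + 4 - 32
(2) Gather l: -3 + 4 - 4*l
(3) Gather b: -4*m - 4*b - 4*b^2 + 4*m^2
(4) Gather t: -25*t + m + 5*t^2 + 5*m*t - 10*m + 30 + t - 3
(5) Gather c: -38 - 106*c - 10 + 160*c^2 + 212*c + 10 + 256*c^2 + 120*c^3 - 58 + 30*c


(1) = 16*z^2 - 36
(2) = 1 - 4*l
(3) = -4*b^2 - 4*b + 4*m^2 - 4*m
(4) = -9*m + 5*t^2 + t*(5*m - 24) + 27
(5) = 120*c^3 + 416*c^2 + 136*c - 96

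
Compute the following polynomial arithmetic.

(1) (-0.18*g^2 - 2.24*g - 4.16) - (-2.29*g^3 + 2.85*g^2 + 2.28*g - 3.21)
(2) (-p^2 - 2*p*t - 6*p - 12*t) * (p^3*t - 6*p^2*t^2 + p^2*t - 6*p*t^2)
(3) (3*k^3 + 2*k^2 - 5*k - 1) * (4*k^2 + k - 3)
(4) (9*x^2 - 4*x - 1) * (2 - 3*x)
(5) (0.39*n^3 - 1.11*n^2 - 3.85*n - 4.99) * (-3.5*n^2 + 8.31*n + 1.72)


(1) = 2.29*g^3 - 3.03*g^2 - 4.52*g - 0.95
(2) = -p^5*t + 4*p^4*t^2 - 7*p^4*t + 12*p^3*t^3 + 28*p^3*t^2 - 6*p^3*t + 84*p^2*t^3 + 24*p^2*t^2 + 72*p*t^3
(3) = 12*k^5 + 11*k^4 - 27*k^3 - 15*k^2 + 14*k + 3
(4) = -27*x^3 + 30*x^2 - 5*x - 2
(5) = -1.365*n^5 + 7.1259*n^4 + 4.9217*n^3 - 16.4377*n^2 - 48.0889*n - 8.5828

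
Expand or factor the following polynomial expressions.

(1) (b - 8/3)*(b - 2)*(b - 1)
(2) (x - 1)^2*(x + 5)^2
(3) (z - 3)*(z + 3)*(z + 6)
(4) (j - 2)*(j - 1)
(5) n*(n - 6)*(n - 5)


(1) = b^3 - 17*b^2/3 + 10*b - 16/3
(2) = x^4 + 8*x^3 + 6*x^2 - 40*x + 25
(3) = z^3 + 6*z^2 - 9*z - 54
(4) = j^2 - 3*j + 2
(5) = n^3 - 11*n^2 + 30*n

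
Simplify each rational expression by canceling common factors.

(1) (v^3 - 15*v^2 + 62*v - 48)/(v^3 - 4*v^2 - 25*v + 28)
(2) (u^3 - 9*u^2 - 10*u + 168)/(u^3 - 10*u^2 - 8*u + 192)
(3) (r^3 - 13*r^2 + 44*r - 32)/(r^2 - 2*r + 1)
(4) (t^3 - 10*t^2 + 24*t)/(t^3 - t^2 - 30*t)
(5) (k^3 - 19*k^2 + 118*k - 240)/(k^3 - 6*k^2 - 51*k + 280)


(1) = (v^2 - 14*v + 48)/(v^2 - 3*v - 28)
(2) = (u - 7)/(u - 8)
(3) = (r^2 - 12*r + 32)/(r - 1)
(4) = (t - 4)/(t + 5)
(5) = (k - 6)/(k + 7)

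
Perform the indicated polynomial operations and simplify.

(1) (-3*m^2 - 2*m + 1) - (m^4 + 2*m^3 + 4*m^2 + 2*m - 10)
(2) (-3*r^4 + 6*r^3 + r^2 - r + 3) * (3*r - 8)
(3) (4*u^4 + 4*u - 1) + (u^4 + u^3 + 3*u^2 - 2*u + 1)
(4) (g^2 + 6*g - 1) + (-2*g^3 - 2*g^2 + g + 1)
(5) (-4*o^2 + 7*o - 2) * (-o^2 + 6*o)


(1) = -m^4 - 2*m^3 - 7*m^2 - 4*m + 11
(2) = -9*r^5 + 42*r^4 - 45*r^3 - 11*r^2 + 17*r - 24
(3) = 5*u^4 + u^3 + 3*u^2 + 2*u
(4) = -2*g^3 - g^2 + 7*g
(5) = 4*o^4 - 31*o^3 + 44*o^2 - 12*o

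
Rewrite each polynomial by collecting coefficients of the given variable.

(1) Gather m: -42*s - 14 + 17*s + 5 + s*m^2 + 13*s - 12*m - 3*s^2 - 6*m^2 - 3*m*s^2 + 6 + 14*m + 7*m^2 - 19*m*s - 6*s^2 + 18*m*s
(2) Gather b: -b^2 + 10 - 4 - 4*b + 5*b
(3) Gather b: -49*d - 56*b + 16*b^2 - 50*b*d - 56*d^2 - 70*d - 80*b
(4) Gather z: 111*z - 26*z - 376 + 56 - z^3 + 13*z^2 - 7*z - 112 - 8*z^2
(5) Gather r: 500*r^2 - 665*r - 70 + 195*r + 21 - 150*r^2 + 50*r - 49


(1) = m^2*(s + 1) + m*(-3*s^2 - s + 2) - 9*s^2 - 12*s - 3
(2) = -b^2 + b + 6
(3) = 16*b^2 + b*(-50*d - 136) - 56*d^2 - 119*d
(4) = -z^3 + 5*z^2 + 78*z - 432
(5) = 350*r^2 - 420*r - 98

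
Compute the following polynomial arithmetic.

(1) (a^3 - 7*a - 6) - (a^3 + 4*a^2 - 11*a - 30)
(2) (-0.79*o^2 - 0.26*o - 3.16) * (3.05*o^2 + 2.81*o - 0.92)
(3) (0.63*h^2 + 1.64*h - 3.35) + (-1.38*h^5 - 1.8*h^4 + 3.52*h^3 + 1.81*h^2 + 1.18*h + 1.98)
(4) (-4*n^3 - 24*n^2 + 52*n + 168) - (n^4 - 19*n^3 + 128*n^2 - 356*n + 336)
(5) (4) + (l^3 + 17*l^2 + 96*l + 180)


(1) = -4*a^2 + 4*a + 24
(2) = -2.4095*o^4 - 3.0129*o^3 - 9.6418*o^2 - 8.6404*o + 2.9072
(3) = -1.38*h^5 - 1.8*h^4 + 3.52*h^3 + 2.44*h^2 + 2.82*h - 1.37
(4) = -n^4 + 15*n^3 - 152*n^2 + 408*n - 168
(5) = l^3 + 17*l^2 + 96*l + 184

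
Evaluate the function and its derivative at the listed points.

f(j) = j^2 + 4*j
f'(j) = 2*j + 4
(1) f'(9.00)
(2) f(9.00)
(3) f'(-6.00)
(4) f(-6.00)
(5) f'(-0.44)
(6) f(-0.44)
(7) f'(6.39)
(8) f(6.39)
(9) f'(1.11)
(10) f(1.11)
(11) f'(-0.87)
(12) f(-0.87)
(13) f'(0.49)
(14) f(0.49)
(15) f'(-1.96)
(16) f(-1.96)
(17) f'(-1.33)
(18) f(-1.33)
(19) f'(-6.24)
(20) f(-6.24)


(1) = 22.00
(2) = 117.00
(3) = -8.00
(4) = 12.00
(5) = 3.12
(6) = -1.57
(7) = 16.78
(8) = 66.39
(9) = 6.22
(10) = 5.67
(11) = 2.26
(12) = -2.72
(13) = 4.98
(14) = 2.20
(15) = 0.08
(16) = -4.00
(17) = 1.34
(18) = -3.55
(19) = -8.48
(20) = 13.98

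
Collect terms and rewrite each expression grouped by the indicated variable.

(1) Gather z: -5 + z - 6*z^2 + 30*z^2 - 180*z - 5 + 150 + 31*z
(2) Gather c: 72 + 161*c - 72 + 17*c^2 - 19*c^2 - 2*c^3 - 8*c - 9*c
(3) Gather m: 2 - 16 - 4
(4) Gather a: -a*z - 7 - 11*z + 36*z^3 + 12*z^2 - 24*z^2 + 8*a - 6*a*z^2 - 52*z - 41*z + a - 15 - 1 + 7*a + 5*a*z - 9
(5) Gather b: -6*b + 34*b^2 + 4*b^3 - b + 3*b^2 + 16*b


(1) = 24*z^2 - 148*z + 140
(2) = -2*c^3 - 2*c^2 + 144*c
(3) = -18
(4) = a*(-6*z^2 + 4*z + 16) + 36*z^3 - 12*z^2 - 104*z - 32
(5) = 4*b^3 + 37*b^2 + 9*b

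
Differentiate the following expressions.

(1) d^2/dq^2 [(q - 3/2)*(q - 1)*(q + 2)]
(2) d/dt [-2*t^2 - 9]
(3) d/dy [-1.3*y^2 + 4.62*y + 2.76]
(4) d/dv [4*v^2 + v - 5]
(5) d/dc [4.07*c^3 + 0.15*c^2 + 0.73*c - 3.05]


(1) = 6*q - 1
(2) = -4*t
(3) = 4.62 - 2.6*y
(4) = 8*v + 1
(5) = 12.21*c^2 + 0.3*c + 0.73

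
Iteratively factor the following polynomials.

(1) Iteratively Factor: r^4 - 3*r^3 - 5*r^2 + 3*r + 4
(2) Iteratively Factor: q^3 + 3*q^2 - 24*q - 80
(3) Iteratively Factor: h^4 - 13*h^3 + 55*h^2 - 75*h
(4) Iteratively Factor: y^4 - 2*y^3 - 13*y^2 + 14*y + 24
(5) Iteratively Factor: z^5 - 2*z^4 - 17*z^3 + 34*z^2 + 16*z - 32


(1) = (r + 1)*(r^3 - 4*r^2 - r + 4) = (r + 1)^2*(r^2 - 5*r + 4) = (r - 1)*(r + 1)^2*(r - 4)
(2) = (q + 4)*(q^2 - q - 20) = (q + 4)^2*(q - 5)
(3) = (h - 5)*(h^3 - 8*h^2 + 15*h) = h*(h - 5)*(h^2 - 8*h + 15) = h*(h - 5)*(h - 3)*(h - 5)
(4) = (y + 3)*(y^3 - 5*y^2 + 2*y + 8) = (y - 4)*(y + 3)*(y^2 - y - 2) = (y - 4)*(y - 2)*(y + 3)*(y + 1)
(5) = (z - 4)*(z^4 + 2*z^3 - 9*z^2 - 2*z + 8) = (z - 4)*(z + 1)*(z^3 + z^2 - 10*z + 8) = (z - 4)*(z - 1)*(z + 1)*(z^2 + 2*z - 8) = (z - 4)*(z - 1)*(z + 1)*(z + 4)*(z - 2)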